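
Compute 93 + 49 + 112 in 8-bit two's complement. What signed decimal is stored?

93 + 49 = 142 → wraps to -114 (10001110)
-114 + 112 = -2 (11111110)

-2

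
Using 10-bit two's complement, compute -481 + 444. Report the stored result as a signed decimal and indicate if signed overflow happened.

-481 → 1000011111
444 → 0110111100
  1000011111
+ 0110111100
= 1111011011
Result 1111011011: MSB = 1 → 987 − 1024 = -37.
Addends have opposite signs, so signed overflow cannot occur.

-37; no overflow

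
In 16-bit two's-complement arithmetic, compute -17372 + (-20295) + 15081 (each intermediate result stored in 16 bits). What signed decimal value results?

-17372 + (-20295) = -37667 → wraps to 27869 (0110110011011101)
27869 + 15081 = 42950 → wraps to -22586 (1010011111000110)

-22586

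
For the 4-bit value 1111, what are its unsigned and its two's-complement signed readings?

unsigned = 15, signed = -1

Unsigned: 1111 = 15.
Signed: MSB=1 → 15 − 16 = -1.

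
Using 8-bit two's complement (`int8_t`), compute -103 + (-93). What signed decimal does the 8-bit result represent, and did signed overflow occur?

-103 → 10011001
-93 → 10100011
  10011001
+ 10100011
= 00111100  (discard carry-out 1)
Result 00111100: MSB = 0 → value 60.
Both addends are negative but the stored result is non-negative: signed overflow. The true value -103 + (-93) = -196 lies outside [-128, 127].

60; overflow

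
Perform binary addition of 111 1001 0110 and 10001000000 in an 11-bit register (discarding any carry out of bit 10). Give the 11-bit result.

01111010110

  11110010110
+ 10001000000
= 01111010110  (discard carry-out 1)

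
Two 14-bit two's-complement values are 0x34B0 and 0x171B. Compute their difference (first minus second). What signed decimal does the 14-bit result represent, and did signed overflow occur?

0x34B0 = 11010010110000 = -2896 (signed)
0x171B = 01011100011011 = 5915 (signed)
Subtract via negate-and-add: invert 01011100011011 + 1 = 10100011100101 (i.e. -5915).
  11010010110000
+ 10100011100101
= 01110110010101  (discard carry-out 1)
Result 01110110010101: MSB = 0 → value 7573.
Both addends (after negating the subtrahend) are negative but the stored result is non-negative: signed overflow. The true value -2896 − 5915 = -8811 lies outside [-8192, 8191].

7573; overflow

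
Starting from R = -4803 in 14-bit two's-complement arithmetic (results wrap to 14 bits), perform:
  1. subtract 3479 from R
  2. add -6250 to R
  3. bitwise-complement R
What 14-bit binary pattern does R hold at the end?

11100011000011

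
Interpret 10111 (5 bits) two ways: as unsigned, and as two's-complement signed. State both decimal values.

unsigned = 23, signed = -9

Unsigned: 10111 = 23.
Signed: MSB=1 → 23 − 32 = -9.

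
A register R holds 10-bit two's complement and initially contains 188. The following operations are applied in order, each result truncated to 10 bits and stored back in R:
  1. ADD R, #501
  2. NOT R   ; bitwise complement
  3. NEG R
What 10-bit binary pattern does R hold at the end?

Start: R = 188 = 0010111100.
R = 188 + 501 = 689; wraps to -335 = 1010110001
R = NOT 1010110001 = 0101001110 = 334
R = −(334) = -334 = 1010110010

1010110010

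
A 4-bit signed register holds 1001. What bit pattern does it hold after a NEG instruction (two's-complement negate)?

Invert: 0110. Add 1: 0111.

0111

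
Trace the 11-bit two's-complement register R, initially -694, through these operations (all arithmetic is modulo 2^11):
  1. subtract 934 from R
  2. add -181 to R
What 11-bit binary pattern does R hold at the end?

Start: R = -694 = 10101001010.
R = -694 − 934 = -1628; wraps to 420 = 00110100100
R = 420 + (-181) = 239 = 00011101111

00011101111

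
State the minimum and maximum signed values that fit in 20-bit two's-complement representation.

Minimum: −2^19 = -524288.
Maximum: 2^19 − 1 = 524287.

min = -524288, max = 524287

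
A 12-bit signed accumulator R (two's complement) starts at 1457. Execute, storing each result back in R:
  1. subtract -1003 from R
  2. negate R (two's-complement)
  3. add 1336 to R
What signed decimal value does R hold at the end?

-1124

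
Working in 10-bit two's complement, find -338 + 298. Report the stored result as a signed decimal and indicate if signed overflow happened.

-40; no overflow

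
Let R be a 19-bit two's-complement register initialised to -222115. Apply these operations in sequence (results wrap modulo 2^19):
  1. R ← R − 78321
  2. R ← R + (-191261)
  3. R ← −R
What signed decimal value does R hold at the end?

-32591

Start: R = -222115 = 1001001110001011101.
R = -222115 − 78321 = -300436; wraps to 223852 = 0110110101001101100
R = 223852 + (-191261) = 32591 = 0000111111101001111
R = −(32591) = -32591 = 1111000000010110001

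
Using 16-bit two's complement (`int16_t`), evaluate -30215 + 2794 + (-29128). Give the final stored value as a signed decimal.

-30215 + 2794 = -27421 (1001010011100011)
-27421 + (-29128) = -56549 → wraps to 8987 (0010001100011011)

8987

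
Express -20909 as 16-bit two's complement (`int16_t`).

|-20909| = 20909 = 0101000110101101 in 16 bits.
Invert the bits: 1010111001010010. Add 1: 1010111001010011.

1010111001010011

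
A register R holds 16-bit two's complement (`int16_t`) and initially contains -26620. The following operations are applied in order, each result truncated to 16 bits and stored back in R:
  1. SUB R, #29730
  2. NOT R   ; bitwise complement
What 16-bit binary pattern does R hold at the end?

Start: R = -26620 = 1001100000000100.
R = -26620 − 29730 = -56350; wraps to 9186 = 0010001111100010
R = NOT 0010001111100010 = 1101110000011101 = -9187

1101110000011101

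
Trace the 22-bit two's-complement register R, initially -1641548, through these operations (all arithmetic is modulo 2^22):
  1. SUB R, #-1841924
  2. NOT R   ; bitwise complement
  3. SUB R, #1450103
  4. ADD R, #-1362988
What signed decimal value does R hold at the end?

Start: R = -1641548 = 1001101111001110110100.
R = -1641548 − (-1841924) = 200376 = 0000110000111010111000
R = NOT 0000110000111010111000 = 1111001111000101000111 = -200377
R = -200377 − 1450103 = -1650480 = 1001101101000011010000
R = -1650480 + (-1362988) = -3013468; wraps to 1180836 = 0100100000010010100100

1180836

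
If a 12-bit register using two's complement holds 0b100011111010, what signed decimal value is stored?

MSB is 1, so the value is negative.
Unsigned reading: 2298. Subtract 2^12 = 4096: 2298 − 4096 = -1798.

-1798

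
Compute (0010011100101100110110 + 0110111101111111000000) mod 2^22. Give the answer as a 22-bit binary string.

  0010011100101100110110
+ 0110111101111111000000
= 1001011010101011110110

1001011010101011110110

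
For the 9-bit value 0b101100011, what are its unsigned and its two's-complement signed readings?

unsigned = 355, signed = -157

Unsigned: 101100011 = 355.
Signed: MSB=1 → 355 − 512 = -157.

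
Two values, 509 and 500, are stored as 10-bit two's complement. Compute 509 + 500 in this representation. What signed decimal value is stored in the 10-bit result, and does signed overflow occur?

-15; overflow

509 → 0111111101
500 → 0111110100
  0111111101
+ 0111110100
= 1111110001
Result 1111110001: MSB = 1 → 1009 − 1024 = -15.
Both addends are non-negative but the stored result is negative: signed overflow. The true value 509 + 500 = 1009 lies outside [-512, 511].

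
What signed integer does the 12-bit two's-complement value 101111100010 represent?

MSB is 1, so the value is negative.
Unsigned reading: 3042. Subtract 2^12 = 4096: 3042 − 4096 = -1054.

-1054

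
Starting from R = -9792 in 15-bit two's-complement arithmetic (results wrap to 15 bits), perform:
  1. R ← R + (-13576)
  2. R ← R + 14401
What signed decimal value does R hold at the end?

-8967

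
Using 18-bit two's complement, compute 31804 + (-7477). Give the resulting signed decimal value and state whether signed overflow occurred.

24327; no overflow

31804 → 000111110000111100
-7477 → 111110001011001011
  000111110000111100
+ 111110001011001011
= 000101111100000111  (discard carry-out 1)
Result 000101111100000111: MSB = 0 → value 24327.
Addends have opposite signs, so signed overflow cannot occur.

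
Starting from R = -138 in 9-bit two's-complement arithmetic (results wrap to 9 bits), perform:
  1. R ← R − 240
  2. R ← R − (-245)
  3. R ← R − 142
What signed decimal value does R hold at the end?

237

Start: R = -138 = 101110110.
R = -138 − 240 = -378; wraps to 134 = 010000110
R = 134 − (-245) = 379; wraps to -133 = 101111011
R = -133 − 142 = -275; wraps to 237 = 011101101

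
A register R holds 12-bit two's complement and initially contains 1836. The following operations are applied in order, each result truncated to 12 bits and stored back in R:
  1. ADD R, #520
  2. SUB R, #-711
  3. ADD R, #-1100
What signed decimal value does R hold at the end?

Start: R = 1836 = 011100101100.
R = 1836 + 520 = 2356; wraps to -1740 = 100100110100
R = -1740 − (-711) = -1029 = 101111111011
R = -1029 + (-1100) = -2129; wraps to 1967 = 011110101111

1967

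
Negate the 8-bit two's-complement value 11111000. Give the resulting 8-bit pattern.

00001000

Invert: 00000111. Add 1: 00001000.
Check: 11111000 = -8, 00001000 = 8.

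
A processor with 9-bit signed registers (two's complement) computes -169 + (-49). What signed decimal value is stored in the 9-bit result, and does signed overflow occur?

-218; no overflow

-169 → 101010111
-49 → 111001111
  101010111
+ 111001111
= 100100110  (discard carry-out 1)
Result 100100110: MSB = 1 → 294 − 512 = -218.
Both addends are negative and so is the stored result: no signed overflow.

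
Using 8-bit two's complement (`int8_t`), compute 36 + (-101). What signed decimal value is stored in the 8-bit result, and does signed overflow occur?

-65; no overflow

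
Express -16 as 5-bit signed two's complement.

|-16| = 16 = 10000 in 5 bits.
Invert the bits: 01111. Add 1: 10000.

10000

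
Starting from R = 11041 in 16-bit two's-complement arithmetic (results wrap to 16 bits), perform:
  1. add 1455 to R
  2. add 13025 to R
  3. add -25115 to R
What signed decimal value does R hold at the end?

Start: R = 11041 = 0010101100100001.
R = 11041 + 1455 = 12496 = 0011000011010000
R = 12496 + 13025 = 25521 = 0110001110110001
R = 25521 + (-25115) = 406 = 0000000110010110

406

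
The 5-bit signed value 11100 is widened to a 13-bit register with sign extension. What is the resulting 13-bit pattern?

1111111111100

MSB of 11100 is 1; replicate it into the new high bits.
11111111|11100 → 1111111111100 (still -4).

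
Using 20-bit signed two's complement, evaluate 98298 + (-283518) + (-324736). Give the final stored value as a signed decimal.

-509956

98298 + (-283518) = -185220 (11010010110001111100)
-185220 + (-324736) = -509956 (10000011011111111100)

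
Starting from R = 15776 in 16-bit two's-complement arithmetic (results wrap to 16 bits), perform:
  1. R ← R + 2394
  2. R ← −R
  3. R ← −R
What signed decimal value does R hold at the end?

18170

Start: R = 15776 = 0011110110100000.
R = 15776 + 2394 = 18170 = 0100011011111010
R = −(18170) = -18170 = 1011100100000110
R = −(-18170) = 18170 = 0100011011111010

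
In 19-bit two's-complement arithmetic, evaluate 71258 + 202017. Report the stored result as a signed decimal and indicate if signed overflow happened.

-251013; overflow

71258 → 0010001011001011010
202017 → 0110001010100100001
  0010001011001011010
+ 0110001010100100001
= 1000010101101111011
Result 1000010101101111011: MSB = 1 → 273275 − 524288 = -251013.
Both addends are non-negative but the stored result is negative: signed overflow. The true value 71258 + 202017 = 273275 lies outside [-262144, 262143].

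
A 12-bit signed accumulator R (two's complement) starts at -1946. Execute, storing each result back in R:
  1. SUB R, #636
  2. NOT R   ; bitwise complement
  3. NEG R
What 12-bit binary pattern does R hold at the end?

010111101011

Start: R = -1946 = 100001100110.
R = -1946 − 636 = -2582; wraps to 1514 = 010111101010
R = NOT 010111101010 = 101000010101 = -1515
R = −(-1515) = 1515 = 010111101011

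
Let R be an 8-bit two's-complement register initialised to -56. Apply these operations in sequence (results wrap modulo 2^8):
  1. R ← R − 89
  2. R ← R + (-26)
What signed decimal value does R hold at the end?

Start: R = -56 = 11001000.
R = -56 − 89 = -145; wraps to 111 = 01101111
R = 111 + (-26) = 85 = 01010101

85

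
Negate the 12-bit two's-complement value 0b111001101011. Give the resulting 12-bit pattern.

000110010101

Invert: 000110010100. Add 1: 000110010101.
Check: 111001101011 = -405, 000110010101 = 405.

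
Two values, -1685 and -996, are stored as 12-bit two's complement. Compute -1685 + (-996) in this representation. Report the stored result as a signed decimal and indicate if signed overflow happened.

1415; overflow

-1685 → 100101101011
-996 → 110000011100
  100101101011
+ 110000011100
= 010110000111  (discard carry-out 1)
Result 010110000111: MSB = 0 → value 1415.
Both addends are negative but the stored result is non-negative: signed overflow. The true value -1685 + (-996) = -2681 lies outside [-2048, 2047].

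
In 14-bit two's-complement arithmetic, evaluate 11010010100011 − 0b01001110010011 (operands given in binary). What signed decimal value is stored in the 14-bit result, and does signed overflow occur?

11010010100011 = -2909 (signed)
0b01001110010011 → 01001110010011 = 5011 (signed)
Subtract via negate-and-add: invert 01001110010011 + 1 = 10110001101101 (i.e. -5011).
  11010010100011
+ 10110001101101
= 10000100010000  (discard carry-out 1)
Result 10000100010000: MSB = 1 → 8464 − 16384 = -7920.
Both addends (after negating the subtrahend) are negative and so is the stored result: no signed overflow.

-7920; no overflow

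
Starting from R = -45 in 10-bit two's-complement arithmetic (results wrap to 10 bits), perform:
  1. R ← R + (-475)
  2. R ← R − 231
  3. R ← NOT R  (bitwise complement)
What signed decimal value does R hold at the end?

Start: R = -45 = 1111010011.
R = -45 + (-475) = -520; wraps to 504 = 0111111000
R = 504 − 231 = 273 = 0100010001
R = NOT 0100010001 = 1011101110 = -274

-274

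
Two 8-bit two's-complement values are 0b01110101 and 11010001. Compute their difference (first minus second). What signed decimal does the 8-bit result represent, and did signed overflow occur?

0b01110101 → 01110101 = 117 (signed)
11010001 = -47 (signed)
Subtract via negate-and-add: invert 11010001 + 1 = 00101111 (i.e. 47).
  01110101
+ 00101111
= 10100100
Result 10100100: MSB = 1 → 164 − 256 = -92.
Both addends (after negating the subtrahend) are non-negative but the stored result is negative: signed overflow. The true value 117 − (-47) = 164 lies outside [-128, 127].

-92; overflow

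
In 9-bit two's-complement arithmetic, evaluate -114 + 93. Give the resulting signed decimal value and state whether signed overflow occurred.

-114 → 110001110
93 → 001011101
  110001110
+ 001011101
= 111101011
Result 111101011: MSB = 1 → 491 − 512 = -21.
Addends have opposite signs, so signed overflow cannot occur.

-21; no overflow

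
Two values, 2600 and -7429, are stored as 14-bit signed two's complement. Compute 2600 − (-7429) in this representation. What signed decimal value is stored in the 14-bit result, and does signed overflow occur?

2600 → 00101000101000
-7429 → 10001011111011
Subtract via negate-and-add: invert 10001011111011 + 1 = 01110100000101 (i.e. 7429).
  00101000101000
+ 01110100000101
= 10011100101101
Result 10011100101101: MSB = 1 → 10029 − 16384 = -6355.
Both addends (after negating the subtrahend) are non-negative but the stored result is negative: signed overflow. The true value 2600 − (-7429) = 10029 lies outside [-8192, 8191].

-6355; overflow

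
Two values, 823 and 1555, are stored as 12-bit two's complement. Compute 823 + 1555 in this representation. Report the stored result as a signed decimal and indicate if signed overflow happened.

823 → 001100110111
1555 → 011000010011
  001100110111
+ 011000010011
= 100101001010
Result 100101001010: MSB = 1 → 2378 − 4096 = -1718.
Both addends are non-negative but the stored result is negative: signed overflow. The true value 823 + 1555 = 2378 lies outside [-2048, 2047].

-1718; overflow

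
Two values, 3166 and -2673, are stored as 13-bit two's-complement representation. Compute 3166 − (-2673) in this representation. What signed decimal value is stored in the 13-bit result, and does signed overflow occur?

-2353; overflow

3166 → 0110001011110
-2673 → 1010110001111
Subtract via negate-and-add: invert 1010110001111 + 1 = 0101001110001 (i.e. 2673).
  0110001011110
+ 0101001110001
= 1011011001111
Result 1011011001111: MSB = 1 → 5839 − 8192 = -2353.
Both addends (after negating the subtrahend) are non-negative but the stored result is negative: signed overflow. The true value 3166 − (-2673) = 5839 lies outside [-4096, 4095].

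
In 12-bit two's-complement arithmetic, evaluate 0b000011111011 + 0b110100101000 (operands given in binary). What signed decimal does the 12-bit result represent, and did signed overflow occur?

0b000011111011 → 000011111011 = 251 (signed)
0b110100101000 → 110100101000 = -728 (signed)
  000011111011
+ 110100101000
= 111000100011
Result 111000100011: MSB = 1 → 3619 − 4096 = -477.
Addends have opposite signs, so signed overflow cannot occur.

-477; no overflow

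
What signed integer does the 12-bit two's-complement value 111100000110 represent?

-250

MSB is 1, so the value is negative.
Unsigned reading: 3846. Subtract 2^12 = 4096: 3846 − 4096 = -250.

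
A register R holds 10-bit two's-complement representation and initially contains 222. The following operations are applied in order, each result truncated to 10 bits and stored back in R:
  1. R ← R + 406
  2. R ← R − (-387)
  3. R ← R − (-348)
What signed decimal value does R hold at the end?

339

Start: R = 222 = 0011011110.
R = 222 + 406 = 628; wraps to -396 = 1001110100
R = -396 − (-387) = -9 = 1111110111
R = -9 − (-348) = 339 = 0101010011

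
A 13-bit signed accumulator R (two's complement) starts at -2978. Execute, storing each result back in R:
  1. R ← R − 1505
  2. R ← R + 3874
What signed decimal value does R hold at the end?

-609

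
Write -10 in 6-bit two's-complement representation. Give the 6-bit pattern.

110110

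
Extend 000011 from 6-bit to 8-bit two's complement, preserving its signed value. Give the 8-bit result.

MSB of 000011 is 0; replicate it into the new high bits.
00|000011 → 00000011 (still 3).

00000011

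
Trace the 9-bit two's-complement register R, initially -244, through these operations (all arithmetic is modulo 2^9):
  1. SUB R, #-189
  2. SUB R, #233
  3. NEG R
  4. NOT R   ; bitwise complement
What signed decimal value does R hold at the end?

Start: R = -244 = 100001100.
R = -244 − (-189) = -55 = 111001001
R = -55 − 233 = -288; wraps to 224 = 011100000
R = −(224) = -224 = 100100000
R = NOT 100100000 = 011011111 = 223

223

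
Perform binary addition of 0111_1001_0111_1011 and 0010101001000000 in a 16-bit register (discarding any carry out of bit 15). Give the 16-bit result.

  0111100101111011
+ 0010101001000000
= 1010001110111011

1010001110111011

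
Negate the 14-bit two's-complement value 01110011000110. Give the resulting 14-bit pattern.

Invert: 10001100111001. Add 1: 10001100111010.
Check: 01110011000110 = 7366, 10001100111010 = -7366.

10001100111010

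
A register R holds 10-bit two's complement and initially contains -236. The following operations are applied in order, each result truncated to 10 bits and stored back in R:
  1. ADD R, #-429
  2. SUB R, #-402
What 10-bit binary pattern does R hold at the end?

1011111001

Start: R = -236 = 1100010100.
R = -236 + (-429) = -665; wraps to 359 = 0101100111
R = 359 − (-402) = 761; wraps to -263 = 1011111001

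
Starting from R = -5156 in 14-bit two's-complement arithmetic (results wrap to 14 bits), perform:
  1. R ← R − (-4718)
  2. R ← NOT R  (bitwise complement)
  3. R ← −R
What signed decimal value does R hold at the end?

Start: R = -5156 = 10101111011100.
R = -5156 − (-4718) = -438 = 11111001001010
R = NOT 11111001001010 = 00000110110101 = 437
R = −(437) = -437 = 11111001001011

-437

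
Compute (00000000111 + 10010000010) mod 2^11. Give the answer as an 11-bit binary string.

10010001001

  00000000111
+ 10010000010
= 10010001001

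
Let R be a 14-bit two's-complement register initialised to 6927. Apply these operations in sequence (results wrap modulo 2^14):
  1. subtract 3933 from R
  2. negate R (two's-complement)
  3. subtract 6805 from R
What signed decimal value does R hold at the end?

6585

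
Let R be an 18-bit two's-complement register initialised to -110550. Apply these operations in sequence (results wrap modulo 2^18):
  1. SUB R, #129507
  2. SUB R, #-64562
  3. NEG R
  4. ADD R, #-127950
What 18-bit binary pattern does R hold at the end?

001011100110111001

Start: R = -110550 = 100101000000101010.
R = -110550 − 129507 = -240057; wraps to 22087 = 000101011001000111
R = 22087 − (-64562) = 86649 = 010101001001111001
R = −(86649) = -86649 = 101010110110000111
R = -86649 + (-127950) = -214599; wraps to 47545 = 001011100110111001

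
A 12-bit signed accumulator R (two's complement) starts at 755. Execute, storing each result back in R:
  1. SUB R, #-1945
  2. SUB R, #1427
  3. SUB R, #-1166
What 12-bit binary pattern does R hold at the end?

100110000111

Start: R = 755 = 001011110011.
R = 755 − (-1945) = 2700; wraps to -1396 = 101010001100
R = -1396 − 1427 = -2823; wraps to 1273 = 010011111001
R = 1273 − (-1166) = 2439; wraps to -1657 = 100110000111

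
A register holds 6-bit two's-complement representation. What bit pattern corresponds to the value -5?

111011

|-5| = 5 = 000101 in 6 bits.
Invert the bits: 111010. Add 1: 111011.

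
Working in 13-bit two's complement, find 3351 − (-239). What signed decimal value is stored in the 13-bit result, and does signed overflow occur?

3351 → 0110100010111
-239 → 1111100010001
Subtract via negate-and-add: invert 1111100010001 + 1 = 0000011101111 (i.e. 239).
  0110100010111
+ 0000011101111
= 0111000000110
Result 0111000000110: MSB = 0 → value 3590.
Both addends (after negating the subtrahend) are non-negative and so is the stored result: no signed overflow.

3590; no overflow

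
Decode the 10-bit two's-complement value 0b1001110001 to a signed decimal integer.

-399

MSB is 1, so the value is negative.
Invert: 0110001110. Add 1: 0110001111 = 399. So the value is −399.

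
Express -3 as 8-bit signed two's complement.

|-3| = 3 = 00000011 in 8 bits.
Invert the bits: 11111100. Add 1: 11111101.

11111101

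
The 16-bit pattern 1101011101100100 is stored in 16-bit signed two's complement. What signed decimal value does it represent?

MSB is 1, so the value is negative.
Invert: 0010100010011011. Add 1: 0010100010011100 = 10396. So the value is −10396.

-10396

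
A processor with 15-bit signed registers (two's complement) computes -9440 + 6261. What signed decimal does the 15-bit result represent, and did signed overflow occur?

-3179; no overflow

-9440 → 101101100100000
6261 → 001100001110101
  101101100100000
+ 001100001110101
= 111001110010101
Result 111001110010101: MSB = 1 → 29589 − 32768 = -3179.
Addends have opposite signs, so signed overflow cannot occur.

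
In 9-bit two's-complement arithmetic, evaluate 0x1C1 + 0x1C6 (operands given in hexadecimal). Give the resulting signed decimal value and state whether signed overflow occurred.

-121; no overflow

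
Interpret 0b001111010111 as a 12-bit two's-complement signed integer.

983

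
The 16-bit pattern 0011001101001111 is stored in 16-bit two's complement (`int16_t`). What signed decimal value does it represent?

13135

MSB is 0, so the value is non-negative: 0011001101001111 = 13135.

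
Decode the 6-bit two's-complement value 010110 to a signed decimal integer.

MSB is 0, so the value is non-negative: 010110 = 22.

22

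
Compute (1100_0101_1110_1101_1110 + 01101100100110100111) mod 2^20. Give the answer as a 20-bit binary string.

  11000101111011011110
+ 01101100100110100111
= 00110010100010000101  (discard carry-out 1)

00110010100010000101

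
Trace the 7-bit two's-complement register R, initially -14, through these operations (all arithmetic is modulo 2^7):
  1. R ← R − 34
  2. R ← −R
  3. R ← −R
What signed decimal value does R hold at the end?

Start: R = -14 = 1110010.
R = -14 − 34 = -48 = 1010000
R = −(-48) = 48 = 0110000
R = −(48) = -48 = 1010000

-48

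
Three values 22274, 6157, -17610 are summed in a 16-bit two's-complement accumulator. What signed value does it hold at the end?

10821

22274 + 6157 = 28431 (0110111100001111)
28431 + (-17610) = 10821 (0010101001000101)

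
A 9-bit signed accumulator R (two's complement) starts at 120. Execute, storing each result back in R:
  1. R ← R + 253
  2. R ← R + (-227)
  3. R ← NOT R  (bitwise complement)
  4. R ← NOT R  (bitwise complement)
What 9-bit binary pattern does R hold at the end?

010010010

Start: R = 120 = 001111000.
R = 120 + 253 = 373; wraps to -139 = 101110101
R = -139 + (-227) = -366; wraps to 146 = 010010010
R = NOT 010010010 = 101101101 = -147
R = NOT 101101101 = 010010010 = 146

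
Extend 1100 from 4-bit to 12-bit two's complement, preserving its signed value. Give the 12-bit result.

MSB of 1100 is 1; replicate it into the new high bits.
11111111|1100 → 111111111100 (still -4).

111111111100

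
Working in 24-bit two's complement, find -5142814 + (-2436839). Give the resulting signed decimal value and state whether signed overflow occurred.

-5142814 → 101100011000011011100010
-2436839 → 110110101101000100011001
  101100011000011011100010
+ 110110101101000100011001
= 100011000101011111111011  (discard carry-out 1)
Result 100011000101011111111011: MSB = 1 → 9197563 − 16777216 = -7579653.
Both addends are negative and so is the stored result: no signed overflow.

-7579653; no overflow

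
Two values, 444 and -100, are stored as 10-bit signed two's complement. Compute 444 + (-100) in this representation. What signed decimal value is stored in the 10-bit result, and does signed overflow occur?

344; no overflow

444 → 0110111100
-100 → 1110011100
  0110111100
+ 1110011100
= 0101011000  (discard carry-out 1)
Result 0101011000: MSB = 0 → value 344.
Addends have opposite signs, so signed overflow cannot occur.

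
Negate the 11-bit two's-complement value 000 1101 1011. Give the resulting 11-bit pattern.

11100100101

Invert: 11100100100. Add 1: 11100100101.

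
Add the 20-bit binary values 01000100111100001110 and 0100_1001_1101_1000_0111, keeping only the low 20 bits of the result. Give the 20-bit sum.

  01000100111100001110
+ 01001001110110000111
= 10001110110010010101

10001110110010010101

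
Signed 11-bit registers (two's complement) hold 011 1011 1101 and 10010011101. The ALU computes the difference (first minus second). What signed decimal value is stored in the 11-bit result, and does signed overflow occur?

011 1011 1101 → 01110111101 = 957 (signed)
10010011101 = -867 (signed)
Subtract via negate-and-add: invert 10010011101 + 1 = 01101100011 (i.e. 867).
  01110111101
+ 01101100011
= 11100100000
Result 11100100000: MSB = 1 → 1824 − 2048 = -224.
Both addends (after negating the subtrahend) are non-negative but the stored result is negative: signed overflow. The true value 957 − (-867) = 1824 lies outside [-1024, 1023].

-224; overflow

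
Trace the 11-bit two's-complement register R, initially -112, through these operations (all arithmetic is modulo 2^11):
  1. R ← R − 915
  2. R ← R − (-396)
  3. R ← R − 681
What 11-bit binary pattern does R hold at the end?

01011100000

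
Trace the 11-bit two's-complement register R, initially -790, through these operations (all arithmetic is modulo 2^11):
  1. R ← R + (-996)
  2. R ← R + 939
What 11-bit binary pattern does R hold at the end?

10010110001

Start: R = -790 = 10011101010.
R = -790 + (-996) = -1786; wraps to 262 = 00100000110
R = 262 + 939 = 1201; wraps to -847 = 10010110001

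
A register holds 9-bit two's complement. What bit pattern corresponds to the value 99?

001100011

99 is non-negative, so write it directly in 9 bits: 001100011.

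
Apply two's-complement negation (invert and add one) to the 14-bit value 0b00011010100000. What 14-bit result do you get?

Invert: 11100101011111. Add 1: 11100101100000.
Check: 00011010100000 = 1696, 11100101100000 = -1696.

11100101100000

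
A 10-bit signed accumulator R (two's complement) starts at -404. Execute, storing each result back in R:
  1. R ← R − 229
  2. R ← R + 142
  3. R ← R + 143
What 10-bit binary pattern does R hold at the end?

1010100100

Start: R = -404 = 1001101100.
R = -404 − 229 = -633; wraps to 391 = 0110000111
R = 391 + 142 = 533; wraps to -491 = 1000010101
R = -491 + 143 = -348 = 1010100100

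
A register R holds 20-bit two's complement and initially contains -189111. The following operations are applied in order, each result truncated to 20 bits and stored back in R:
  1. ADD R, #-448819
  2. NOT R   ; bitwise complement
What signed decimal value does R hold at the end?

-410647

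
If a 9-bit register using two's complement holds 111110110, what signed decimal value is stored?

-10

MSB is 1, so the value is negative.
Invert: 000001001. Add 1: 000001010 = 10. So the value is −10.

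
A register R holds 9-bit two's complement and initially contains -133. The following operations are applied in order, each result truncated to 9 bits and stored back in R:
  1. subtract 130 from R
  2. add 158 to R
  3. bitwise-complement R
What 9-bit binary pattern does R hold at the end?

Start: R = -133 = 101111011.
R = -133 − 130 = -263; wraps to 249 = 011111001
R = 249 + 158 = 407; wraps to -105 = 110010111
R = NOT 110010111 = 001101000 = 104

001101000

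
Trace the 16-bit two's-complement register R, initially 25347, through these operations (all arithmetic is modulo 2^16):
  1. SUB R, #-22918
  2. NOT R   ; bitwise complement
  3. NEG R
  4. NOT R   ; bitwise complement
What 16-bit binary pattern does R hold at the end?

Start: R = 25347 = 0110001100000011.
R = 25347 − (-22918) = 48265; wraps to -17271 = 1011110010001001
R = NOT 1011110010001001 = 0100001101110110 = 17270
R = −(17270) = -17270 = 1011110010001010
R = NOT 1011110010001010 = 0100001101110101 = 17269

0100001101110101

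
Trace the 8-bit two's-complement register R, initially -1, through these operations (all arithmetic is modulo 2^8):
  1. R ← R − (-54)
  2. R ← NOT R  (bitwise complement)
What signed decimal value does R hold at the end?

Start: R = -1 = 11111111.
R = -1 − (-54) = 53 = 00110101
R = NOT 00110101 = 11001010 = -54

-54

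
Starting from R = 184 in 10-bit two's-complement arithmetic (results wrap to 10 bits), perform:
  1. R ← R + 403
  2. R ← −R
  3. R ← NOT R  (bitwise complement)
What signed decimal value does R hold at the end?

Start: R = 184 = 0010111000.
R = 184 + 403 = 587; wraps to -437 = 1001001011
R = −(-437) = 437 = 0110110101
R = NOT 0110110101 = 1001001010 = -438

-438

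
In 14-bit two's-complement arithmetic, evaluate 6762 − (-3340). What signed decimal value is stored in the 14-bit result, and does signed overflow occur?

-6282; overflow

6762 → 01101001101010
-3340 → 11001011110100
Subtract via negate-and-add: invert 11001011110100 + 1 = 00110100001100 (i.e. 3340).
  01101001101010
+ 00110100001100
= 10011101110110
Result 10011101110110: MSB = 1 → 10102 − 16384 = -6282.
Both addends (after negating the subtrahend) are non-negative but the stored result is negative: signed overflow. The true value 6762 − (-3340) = 10102 lies outside [-8192, 8191].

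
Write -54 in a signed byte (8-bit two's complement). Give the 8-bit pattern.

11001010

|-54| = 54 = 00110110 in 8 bits.
Invert the bits: 11001001. Add 1: 11001010.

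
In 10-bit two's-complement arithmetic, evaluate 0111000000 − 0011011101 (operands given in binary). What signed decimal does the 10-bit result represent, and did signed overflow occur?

227; no overflow

0111000000 = 448 (signed)
0011011101 = 221 (signed)
Subtract via negate-and-add: invert 0011011101 + 1 = 1100100011 (i.e. -221).
  0111000000
+ 1100100011
= 0011100011  (discard carry-out 1)
Result 0011100011: MSB = 0 → value 227.
Addends (after negating the subtrahend) have opposite signs, so signed overflow cannot occur.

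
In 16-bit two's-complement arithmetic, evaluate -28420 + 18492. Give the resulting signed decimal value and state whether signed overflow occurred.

-9928; no overflow

-28420 → 1001000011111100
18492 → 0100100000111100
  1001000011111100
+ 0100100000111100
= 1101100100111000
Result 1101100100111000: MSB = 1 → 55608 − 65536 = -9928.
Addends have opposite signs, so signed overflow cannot occur.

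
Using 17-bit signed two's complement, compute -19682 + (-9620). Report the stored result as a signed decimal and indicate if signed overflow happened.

-29302; no overflow

-19682 → 11011001100011110
-9620 → 11101101001101100
  11011001100011110
+ 11101101001101100
= 11000110110001010  (discard carry-out 1)
Result 11000110110001010: MSB = 1 → 101770 − 131072 = -29302.
Both addends are negative and so is the stored result: no signed overflow.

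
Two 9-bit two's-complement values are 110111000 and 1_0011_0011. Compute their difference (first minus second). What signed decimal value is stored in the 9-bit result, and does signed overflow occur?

133; no overflow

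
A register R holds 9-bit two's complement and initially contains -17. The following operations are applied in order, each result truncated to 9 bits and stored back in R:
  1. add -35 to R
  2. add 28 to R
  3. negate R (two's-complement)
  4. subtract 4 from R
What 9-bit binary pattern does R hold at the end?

000010100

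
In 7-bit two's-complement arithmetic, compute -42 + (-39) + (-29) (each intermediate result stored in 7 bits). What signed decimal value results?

-42 + (-39) = -81 → wraps to 47 (0101111)
47 + (-29) = 18 (0010010)

18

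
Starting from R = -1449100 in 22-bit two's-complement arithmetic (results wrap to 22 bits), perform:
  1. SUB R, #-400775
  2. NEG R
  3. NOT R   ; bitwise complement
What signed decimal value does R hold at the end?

Start: R = -1449100 = 1010011110001101110100.
R = -1449100 − (-400775) = -1048325 = 1100000000000011111011
R = −(-1048325) = 1048325 = 0011111111111100000101
R = NOT 0011111111111100000101 = 1100000000000011111010 = -1048326

-1048326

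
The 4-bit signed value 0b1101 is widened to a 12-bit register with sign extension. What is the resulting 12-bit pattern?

111111111101

MSB of 1101 is 1; replicate it into the new high bits.
11111111|1101 → 111111111101 (still -3).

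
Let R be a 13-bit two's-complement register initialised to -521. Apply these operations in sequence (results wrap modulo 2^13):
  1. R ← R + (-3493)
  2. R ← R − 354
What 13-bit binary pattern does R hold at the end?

Start: R = -521 = 1110111110111.
R = -521 + (-3493) = -4014 = 1000001010010
R = -4014 − 354 = -4368; wraps to 3824 = 0111011110000

0111011110000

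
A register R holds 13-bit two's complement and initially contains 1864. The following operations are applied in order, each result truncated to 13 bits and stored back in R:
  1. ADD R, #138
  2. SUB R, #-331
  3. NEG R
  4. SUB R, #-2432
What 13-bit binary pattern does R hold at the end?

Start: R = 1864 = 0011101001000.
R = 1864 + 138 = 2002 = 0011111010010
R = 2002 − (-331) = 2333 = 0100100011101
R = −(2333) = -2333 = 1011011100011
R = -2333 − (-2432) = 99 = 0000001100011

0000001100011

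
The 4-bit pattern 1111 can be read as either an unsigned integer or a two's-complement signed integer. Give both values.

unsigned = 15, signed = -1

Unsigned: 1111 = 15.
Signed: MSB=1 → 15 − 16 = -1.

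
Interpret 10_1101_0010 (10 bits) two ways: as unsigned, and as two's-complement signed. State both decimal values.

unsigned = 722, signed = -302

Unsigned: 1011010010 = 722.
Signed: MSB=1 → 722 − 1024 = -302.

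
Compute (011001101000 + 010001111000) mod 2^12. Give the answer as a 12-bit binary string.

101011100000

  011001101000
+ 010001111000
= 101011100000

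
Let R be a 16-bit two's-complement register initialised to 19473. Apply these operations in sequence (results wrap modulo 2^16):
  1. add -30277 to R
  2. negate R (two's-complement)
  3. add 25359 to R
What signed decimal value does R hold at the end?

Start: R = 19473 = 0100110000010001.
R = 19473 + (-30277) = -10804 = 1101010111001100
R = −(-10804) = 10804 = 0010101000110100
R = 10804 + 25359 = 36163; wraps to -29373 = 1000110101000011

-29373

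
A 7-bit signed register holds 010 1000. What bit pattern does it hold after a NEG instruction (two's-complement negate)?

Invert: 1010111. Add 1: 1011000.
Check: 0101000 = 40, 1011000 = -40.

1011000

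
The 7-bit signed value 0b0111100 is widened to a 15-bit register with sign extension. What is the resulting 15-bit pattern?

MSB of 0111100 is 0; replicate it into the new high bits.
00000000|0111100 → 000000000111100 (still 60).

000000000111100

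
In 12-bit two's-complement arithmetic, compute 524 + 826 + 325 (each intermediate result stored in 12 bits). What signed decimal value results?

1675

524 + 826 = 1350 (010101000110)
1350 + 325 = 1675 (011010001011)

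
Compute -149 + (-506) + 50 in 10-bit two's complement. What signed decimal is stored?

419

-149 + (-506) = -655 → wraps to 369 (0101110001)
369 + 50 = 419 (0110100011)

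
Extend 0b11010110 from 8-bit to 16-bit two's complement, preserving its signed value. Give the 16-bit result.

MSB of 11010110 is 1; replicate it into the new high bits.
11111111|11010110 → 1111111111010110 (still -42).

1111111111010110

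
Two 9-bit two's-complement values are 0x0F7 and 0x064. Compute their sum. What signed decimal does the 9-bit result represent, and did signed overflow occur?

-165; overflow

0x0F7 = 011110111 = 247 (signed)
0x064 = 001100100 = 100 (signed)
  011110111
+ 001100100
= 101011011
Result 101011011: MSB = 1 → 347 − 512 = -165.
Both addends are non-negative but the stored result is negative: signed overflow. The true value 247 + 100 = 347 lies outside [-256, 255].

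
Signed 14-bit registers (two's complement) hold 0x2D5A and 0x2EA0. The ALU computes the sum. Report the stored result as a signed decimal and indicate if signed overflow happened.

0x2D5A = 10110101011010 = -4774 (signed)
0x2EA0 = 10111010100000 = -4448 (signed)
  10110101011010
+ 10111010100000
= 01101111111010  (discard carry-out 1)
Result 01101111111010: MSB = 0 → value 7162.
Both addends are negative but the stored result is non-negative: signed overflow. The true value -4774 + (-4448) = -9222 lies outside [-8192, 8191].

7162; overflow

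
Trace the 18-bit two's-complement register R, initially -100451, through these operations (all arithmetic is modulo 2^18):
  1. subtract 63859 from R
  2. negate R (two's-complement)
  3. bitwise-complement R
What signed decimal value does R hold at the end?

97833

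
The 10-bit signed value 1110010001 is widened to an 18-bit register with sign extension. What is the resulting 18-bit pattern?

MSB of 1110010001 is 1; replicate it into the new high bits.
11111111|1110010001 → 111111111110010001 (still -111).

111111111110010001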